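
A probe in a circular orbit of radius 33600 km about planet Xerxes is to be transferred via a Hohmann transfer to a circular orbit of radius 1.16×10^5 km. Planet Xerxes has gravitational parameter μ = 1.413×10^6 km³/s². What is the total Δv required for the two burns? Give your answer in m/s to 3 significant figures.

The Hohmann ellipse has a_t = (r₁ + r₂)/2 = 74800 km.
At r₁ the circular-orbit speed is v₁ = √(μ/r₁) = 6.485 km/s.
Transfer-orbit speed at r₁ (v² = μ(2/r − 1/a)): v_p = √[μ(2/r₁ − 1/a_t)] = 8.076 km/s.
First burn Δv₁ = |v_p − v₁| = 1.591 km/s.
At r₂, v₂ = √(μ/r₂) = 3.490 km/s.
Transfer-orbit speed at r₂: v_a = √[μ(2/r₂ − 1/a_t)] = 2.339 km/s.
Second burn Δv₂ = |v₂ − v_a| = 1.151 km/s.
Δv = Δv₁ + Δv₂ = 1.591 + 1.151 = 2.742 km/s.

Δv = 2740 m/s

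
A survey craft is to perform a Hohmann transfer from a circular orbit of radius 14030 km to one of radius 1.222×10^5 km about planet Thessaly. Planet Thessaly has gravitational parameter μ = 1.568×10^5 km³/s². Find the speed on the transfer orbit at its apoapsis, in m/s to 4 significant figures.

Semi-major axis of the transfer orbit: a_t = (14030 + 1.222×10^5)/2 = 68115 km.
The apoapsis of the transfer ellipse is at r = 1.222×10^5 km.
Applying v² = μ(2/r − 1/a_t): v = 0.5141 km/s.

v = 514.1 m/s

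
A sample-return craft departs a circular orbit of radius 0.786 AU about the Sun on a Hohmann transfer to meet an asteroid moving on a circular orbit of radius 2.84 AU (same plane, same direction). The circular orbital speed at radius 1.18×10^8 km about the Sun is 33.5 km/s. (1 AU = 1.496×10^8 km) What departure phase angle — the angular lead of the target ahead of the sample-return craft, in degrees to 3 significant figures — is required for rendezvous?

φ = 88.2°

From the circular-orbit relation v² = μ/r at r = 1.18×10^8 km: μ = v²r = (33.5)² × 1.18×10^8 = 1.32426×10^11 km³/s².
In km: r₁ = 0.786 × 1.496×10^8 = 1.175856×10^8 km; r₂ = 2.84 × 1.496×10^8 = 4.24864×10^8 km.
Semi-major axis of the transfer orbit: a_t = (1.175856×10^8 + 4.24864×10^8)/2 = 2.712248×10^8 km.
Transfer time t = π√(a_t³/μ) = 3.8562×10^7 s.
Target angular speed ω₂ = √(μ/r₂³) = 4.1554×10^-8 rad/s.
Angle swept by the target during transfer: ω₂·t = 1.6024 rad = 91.81°.
Arrival is 180° from departure on the ellipse, so φ = 180° − 91.81° = 88.2°.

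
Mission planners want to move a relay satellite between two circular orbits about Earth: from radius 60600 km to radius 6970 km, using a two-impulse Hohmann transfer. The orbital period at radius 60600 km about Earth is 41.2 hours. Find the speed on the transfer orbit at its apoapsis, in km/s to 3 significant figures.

v = 1.17 km/s

From Kepler's third law T² = 4π²r³/μ at r = 60600 km, T = 41.2 hours = 41.2 × 3600 s = 1.4832×10^5 s: μ = 4π²r³/T² = 3.99373×10^5 km³/s².
Transfer-ellipse semi-major axis a_t = (r₁ + r₂)/2 = (60600 + 6970)/2 = 33785 km.
The apoapsis of the transfer ellipse is at r = 60600 km.
From the vis-viva equation, v = √[μ(2/r − 1/a_t)] = 1.166 km/s.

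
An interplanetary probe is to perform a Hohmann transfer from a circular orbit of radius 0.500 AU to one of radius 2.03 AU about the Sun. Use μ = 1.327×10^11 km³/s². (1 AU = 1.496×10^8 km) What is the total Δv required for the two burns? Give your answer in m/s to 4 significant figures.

Δv = 19000 m/s

In km: r₁ = 0.500 × 1.496×10^8 = 7.480×10^7 km; r₂ = 2.03 × 1.496×10^8 = 3.03688×10^8 km.
Transfer-ellipse semi-major axis a_t = (r₁ + r₂)/2 = (7.480×10^7 + 3.03688×10^8)/2 = 1.89244×10^8 km.
Circular speed at r₁: v₁ = √(μ/r₁) = √(1.327×10^11/7.480×10^7) = 42.12 km/s.
Transfer-orbit speed at r₁ (vis-viva equation): v_p = √[μ(2/r₁ − 1/a_t)] = 53.36 km/s.
First burn Δv₁ = |v_p − v₁| = 11.24 km/s.
At r₂, v₂ = √(μ/r₂) = 20.904 km/s.
Transfer-orbit speed at r₂: v_a = √[μ(2/r₂ − 1/a_t)] = 13.142 km/s.
Second burn Δv₂ = |v₂ − v_a| = 7.762 km/s.
Δv = Δv₁ + Δv₂ = 11.24 + 7.762 = 19.00 km/s.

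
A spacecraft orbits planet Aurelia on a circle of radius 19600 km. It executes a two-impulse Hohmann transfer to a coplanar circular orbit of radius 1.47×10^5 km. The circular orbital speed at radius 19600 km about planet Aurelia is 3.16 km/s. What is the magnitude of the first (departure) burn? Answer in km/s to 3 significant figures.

From the circular-orbit relation v² = μ/r at r = 19600 km: μ = v²r = (3.16)² × 19600 = 1.95718×10^5 km³/s².
Semi-major axis of the transfer orbit: a_t = (19600 + 1.470×10^5)/2 = 83300 km.
Circular speed at r = 19600 km: v_c = √(μ/r) = 3.160 km/s.
Transfer-orbit speed at the same r (vis-viva, a = a_t): v_t = √[μ(2/r − 1/a_t)] = 4.198 km/s.
Δv₁ = |v_t − v_c| = |4.198 − 3.160| = 1.038 km/s.

Δv₁ = 1.04 km/s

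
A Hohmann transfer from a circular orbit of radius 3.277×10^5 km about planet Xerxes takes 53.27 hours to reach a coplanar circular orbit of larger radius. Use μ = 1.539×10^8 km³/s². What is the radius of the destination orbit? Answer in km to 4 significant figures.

r₂ = 1.334×10^6 km

Transfer time t = 53.27 hours = 1.91772×10^5 s, and t = π√(a_t³/μ).
So a_t = (μ t²/π²)^(1/3) = (1.539×10^8 × (1.91772×10^5)² / π²)^(1/3) = 8.3081×10^5 km.
Since a_t = (r₁ + r₂)/2, r₂ = 2a_t − r₁ = 2×8.3081×10^5 − 3.277×10^5 = 1.33392×10^6 km.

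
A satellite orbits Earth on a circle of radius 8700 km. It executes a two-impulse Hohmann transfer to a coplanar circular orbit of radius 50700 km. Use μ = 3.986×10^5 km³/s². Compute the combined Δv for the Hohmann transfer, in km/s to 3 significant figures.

Semi-major axis of the transfer orbit: a_t = (8700 + 50700)/2 = 29700 km.
Circular speed at r₁: v₁ = √(μ/r₁) = √(3.986×10^5/8700) = 6.769 km/s.
On the transfer ellipse at r₁, vis-viva equation gives v_p = √[μ(2/r₁ − 1/a_t)] = 8.844 km/s.
First burn Δv₁ = |v_p − v₁| = 2.075 km/s.
Circular speed at r₂: v₂ = √(μ/r₂) = 2.804 km/s.
Transfer-orbit speed at r₂: v_a = √[μ(2/r₂ − 1/a_t)] = 1.518 km/s.
Second burn Δv₂ = |v₂ − v_a| = 1.286 km/s.
Δv = Δv₁ + Δv₂ = 2.075 + 1.286 = 3.361 km/s.

Δv = 3.36 km/s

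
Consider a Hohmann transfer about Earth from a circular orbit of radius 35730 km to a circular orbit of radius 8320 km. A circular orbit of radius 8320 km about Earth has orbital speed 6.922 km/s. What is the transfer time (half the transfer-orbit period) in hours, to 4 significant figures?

t = 4.518 hours

From the circular-orbit relation v² = μ/r at r = 8320 km: μ = v²r = (6.922)² × 8320 = 3.98645×10^5 km³/s².
Semi-major axis of the transfer orbit: a_t = (35730 + 8320)/2 = 22025 km.
By Kepler's third law the transfer-orbit period is T = 2π√(a_t³/μ), so t = T/2 = 16264 s.
Converting: 16264 s ÷ 3600 s/hour = 4.518 hours.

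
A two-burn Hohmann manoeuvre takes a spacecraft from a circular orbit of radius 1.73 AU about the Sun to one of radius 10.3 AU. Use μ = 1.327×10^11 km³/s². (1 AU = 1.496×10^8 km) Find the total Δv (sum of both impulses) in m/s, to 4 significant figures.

In km: r₁ = 1.73 × 1.496×10^8 = 2.58808×10^8 km; r₂ = 10.3 × 1.496×10^8 = 1.54088×10^9 km.
Transfer-ellipse semi-major axis a_t = (r₁ + r₂)/2 = (2.58808×10^8 + 1.54088×10^9)/2 = 8.99844×10^8 km.
Circular speed at r₁: v₁ = √(μ/r₁) = √(1.327×10^11/2.58808×10^8) = 22.644 km/s.
Transfer-orbit speed at r₁ (vis-viva equation): v_p = √[μ(2/r₁ − 1/a_t)] = 29.631 km/s.
First burn Δv₁ = |v_p − v₁| = 6.987 km/s.
At r₂, v₂ = √(μ/r₂) = 9.280 km/s.
Transfer-orbit speed at r₂: v_a = √[μ(2/r₂ − 1/a_t)] = 4.977 km/s.
Second burn Δv₂ = |v₂ − v_a| = 4.303 km/s.
Δv = Δv₁ + Δv₂ = 6.987 + 4.303 = 11.29 km/s.

Δv = 11290 m/s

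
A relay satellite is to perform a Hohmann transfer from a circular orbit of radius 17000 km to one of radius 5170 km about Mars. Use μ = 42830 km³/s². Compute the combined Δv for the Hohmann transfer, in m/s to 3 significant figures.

Δv = 1190 m/s

The Hohmann ellipse has a_t = (r₁ + r₂)/2 = 11085 km.
Circular speed at r₁: v₁ = √(μ/r₁) = √(42830/17000) = 1.5873 km/s.
On the transfer ellipse at r₁, v² = μ(2/r − 1/a) gives v_a = √[μ(2/r₁ − 1/a_t)] = 1.0840 km/s.
First burn Δv₁ = |v_a − v₁| = 0.5033 km/s.
Circular speed at r₂: v₂ = √(μ/r₂) = 2.8783 km/s.
Transfer-orbit speed at r₂: v_p = √[μ(2/r₂ − 1/a_t)] = 3.5644 km/s.
Second burn Δv₂ = |v₂ − v_p| = 0.6861 km/s.
Total Δv = Δv₁ + Δv₂ = 1.189 km/s.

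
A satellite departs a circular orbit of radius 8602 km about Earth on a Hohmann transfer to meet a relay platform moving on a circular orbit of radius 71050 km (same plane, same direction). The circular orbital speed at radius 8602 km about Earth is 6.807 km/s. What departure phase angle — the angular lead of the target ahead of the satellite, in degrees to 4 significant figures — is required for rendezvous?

φ = 104.5°

From the circular-orbit relation v² = μ/r at r = 8602 km: μ = v²r = (6.807)² × 8602 = 3.98576×10^5 km³/s².
The Hohmann ellipse has a_t = (r₁ + r₂)/2 = 39826 km.
Transfer time t = π√(a_t³/μ) = 39550 s.
The target's mean motion on its circular orbit is ω₂ = √(μ/r₂³) = 3.3336×10^-5 rad/s.
Angle swept by the target during transfer: ω₂·t = 1.3184 rad = 75.54°.
The satellite traverses 180° on the transfer ellipse, so the target must lead by 180° − 75.54° = 104.5°.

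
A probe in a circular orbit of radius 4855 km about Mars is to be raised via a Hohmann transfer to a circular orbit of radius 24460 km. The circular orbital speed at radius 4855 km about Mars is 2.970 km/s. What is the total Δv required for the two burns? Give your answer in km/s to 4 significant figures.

From the circular-orbit relation v² = μ/r at r = 4855 km: μ = v²r = (2.970)² × 4855 = 42825.5 km³/s².
The Hohmann ellipse has a_t = (r₁ + r₂)/2 = 14657.5 km.
At r₁ the circular-orbit speed is v₁ = √(μ/r₁) = 2.9700 km/s.
On the transfer ellipse at r₁, v² = μ(2/r − 1/a) gives v_p = √[μ(2/r₁ − 1/a_t)] = 3.8367 km/s.
First burn Δv₁ = |v_p − v₁| = 0.8667 km/s.
At r₂, v₂ = √(μ/r₂) = 1.3232 km/s.
Transfer-orbit speed at r₂: v_a = √[μ(2/r₂ − 1/a_t)] = 0.76153 km/s.
Second burn Δv₂ = |v₂ − v_a| = 0.5617 km/s.
Total Δv = Δv₁ + Δv₂ = 1.428 km/s.

Δv = 1.428 km/s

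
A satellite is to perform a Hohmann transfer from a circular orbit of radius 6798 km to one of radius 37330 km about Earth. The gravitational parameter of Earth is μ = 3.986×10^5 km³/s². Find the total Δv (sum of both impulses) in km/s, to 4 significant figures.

Semi-major axis of the transfer orbit: a_t = (6798 + 37330)/2 = 22064 km.
At r₁ the circular-orbit speed is v₁ = √(μ/r₁) = 7.657 km/s.
Transfer-orbit speed at r₁ (vis-viva equation): v_p = √[μ(2/r₁ − 1/a_t)] = 9.960 km/s.
First burn Δv₁ = |v_p − v₁| = 2.303 km/s.
Circular speed at r₂: v₂ = √(μ/r₂) = 3.268 km/s.
Transfer-orbit speed at r₂: v_a = √[μ(2/r₂ − 1/a_t)] = 1.814 km/s.
Second burn Δv₂ = |v₂ − v_a| = 1.454 km/s.
Δv = Δv₁ + Δv₂ = 2.303 + 1.454 = 3.757 km/s.

Δv = 3.757 km/s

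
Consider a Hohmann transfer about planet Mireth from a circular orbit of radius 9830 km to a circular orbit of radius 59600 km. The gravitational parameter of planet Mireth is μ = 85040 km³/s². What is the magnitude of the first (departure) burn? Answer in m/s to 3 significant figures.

Δv₁ = 913 m/s

Transfer-ellipse semi-major axis a_t = (r₁ + r₂)/2 = (9830 + 59600)/2 = 34715 km.
Circular speed at r = 9830 km: v_c = √(μ/r) = 2.9413 km/s.
Vis-viva on the transfer ellipse at r = 9830 km gives v_t = √[μ(2/r − 1/a_t)] = 3.8539 km/s.
Δv₁ = |v_t − v_c| = |3.8539 − 2.9413| = 0.9126 km/s.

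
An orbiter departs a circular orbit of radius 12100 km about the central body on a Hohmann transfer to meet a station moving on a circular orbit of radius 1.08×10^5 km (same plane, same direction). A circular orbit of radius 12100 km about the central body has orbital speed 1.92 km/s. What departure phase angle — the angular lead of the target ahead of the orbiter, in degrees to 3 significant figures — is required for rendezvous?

φ = 105°

From the circular-orbit relation v² = μ/r at r = 12100 km: μ = v²r = (1.92)² × 12100 = 44605.4 km³/s².
Transfer-ellipse semi-major axis a_t = (r₁ + r₂)/2 = (12100 + 1.080×10^5)/2 = 60050 km.
Transfer time t = π√(a_t³/μ) = 2.1889×10^5 s.
The target's mean motion on its circular orbit is ω₂ = √(μ/r₂³) = 5.9506×10^-6 rad/s.
Angle swept by the target during transfer: ω₂·t = 1.3025 rad = 74.63°.
Arrival is 180° from departure on the ellipse, so φ = 180° − 74.63° = 105°.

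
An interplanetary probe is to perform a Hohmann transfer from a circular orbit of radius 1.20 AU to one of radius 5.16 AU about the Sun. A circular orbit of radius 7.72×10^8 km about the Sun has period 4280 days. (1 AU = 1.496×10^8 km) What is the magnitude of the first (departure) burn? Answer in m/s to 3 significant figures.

From Kepler's third law T² = 4π²r³/μ at r = 7.72×10^8 km, T = 4280 days = 4280 × 86400 s = 3.69792×10^8 s: μ = 4π²r³/T² = 1.32830×10^11 km³/s².
In km: r₁ = 1.20 × 1.496×10^8 = 1.7952×10^8 km; r₂ = 5.16 × 1.496×10^8 = 7.71936×10^8 km.
Semi-major axis of the transfer orbit: a_t = (1.7952×10^8 + 7.71936×10^8)/2 = 4.75728×10^8 km.
Circular speed at r = 1.7952×10^8 km: v_c = √(μ/r) = 27.201 km/s.
Vis-viva on the transfer ellipse at r = 1.7952×10^8 km gives v_t = √[μ(2/r − 1/a_t)] = 34.650 km/s.
Δv₁ = |v_t − v_c| = |34.650 − 27.201| = 7.449 km/s.

Δv₁ = 7450 m/s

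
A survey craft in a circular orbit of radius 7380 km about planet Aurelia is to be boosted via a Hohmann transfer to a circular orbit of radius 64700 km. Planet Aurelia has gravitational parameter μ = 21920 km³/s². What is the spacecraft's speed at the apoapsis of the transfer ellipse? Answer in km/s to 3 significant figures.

v = 0.263 km/s

Transfer-ellipse semi-major axis a_t = (r₁ + r₂)/2 = (7380 + 64700)/2 = 36040 km.
The apoapsis of the transfer ellipse is at r = 64700 km.
Vis-viva: v = √[μ(2/r − 1/a_t)] = √[21920 × (2/64700 − 1/36040)] = 0.2634 km/s.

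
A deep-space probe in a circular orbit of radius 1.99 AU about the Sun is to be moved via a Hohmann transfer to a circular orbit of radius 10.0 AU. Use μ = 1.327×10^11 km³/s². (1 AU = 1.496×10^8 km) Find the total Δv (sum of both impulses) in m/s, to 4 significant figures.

Δv = 10150 m/s

In km: r₁ = 1.99 × 1.496×10^8 = 2.97704×10^8 km; r₂ = 10.0 × 1.496×10^8 = 1.496×10^9 km.
Transfer-ellipse semi-major axis a_t = (r₁ + r₂)/2 = (2.97704×10^8 + 1.496×10^9)/2 = 8.96852×10^8 km.
At r₁ the circular-orbit speed is v₁ = √(μ/r₁) = 21.113 km/s.
On the transfer ellipse at r₁, vis-viva equation gives v_p = √[μ(2/r₁ − 1/a_t)] = 27.268 km/s.
First burn Δv₁ = |v_p − v₁| = 6.155 km/s.
Circular speed at r₂: v₂ = √(μ/r₂) = 9.418 km/s.
Transfer-orbit speed at r₂: v_a = √[μ(2/r₂ − 1/a_t)] = 5.426 km/s.
Second burn Δv₂ = |v₂ − v_a| = 3.992 km/s.
Δv = Δv₁ + Δv₂ = 6.155 + 3.992 = 10.15 km/s.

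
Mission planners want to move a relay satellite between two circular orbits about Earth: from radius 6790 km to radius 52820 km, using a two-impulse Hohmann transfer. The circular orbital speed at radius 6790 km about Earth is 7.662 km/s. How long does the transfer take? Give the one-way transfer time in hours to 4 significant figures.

From the circular-orbit relation v² = μ/r at r = 6790 km: μ = v²r = (7.662)² × 6790 = 3.98615×10^5 km³/s².
The Hohmann ellipse has a_t = (r₁ + r₂)/2 = 29805 km.
Half the transfer-orbit period gives t = π√(a_t³/μ) = 25604 s.
Converting: 25604 s ÷ 3600 s/hour = 7.112 hours.

t = 7.112 hours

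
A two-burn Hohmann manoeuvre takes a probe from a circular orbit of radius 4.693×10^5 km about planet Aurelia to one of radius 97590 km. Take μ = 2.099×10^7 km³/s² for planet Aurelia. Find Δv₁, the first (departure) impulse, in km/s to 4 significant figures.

Transfer-ellipse semi-major axis a_t = (r₁ + r₂)/2 = (4.693×10^5 + 97590)/2 = 2.83445×10^5 km.
On the circular orbit at r = 4.693×10^5 km, v_c = √(μ/r) = 6.688 km/s.
Transfer-orbit speed at the same r (vis-viva, a = a_t): v_t = √[μ(2/r − 1/a_t)] = 3.924 km/s.
Δv₁ = |v_t − v_c| = |3.924 − 6.688| = 2.764 km/s.

Δv₁ = 2.764 km/s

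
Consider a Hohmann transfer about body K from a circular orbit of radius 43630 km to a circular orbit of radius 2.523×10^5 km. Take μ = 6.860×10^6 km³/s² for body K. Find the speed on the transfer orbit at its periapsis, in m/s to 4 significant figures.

Transfer-ellipse semi-major axis a_t = (r₁ + r₂)/2 = (43630 + 2.523×10^5)/2 = 1.47965×10^5 km.
At periapsis, r = 43630 km.
Vis-viva: v = √[μ(2/r − 1/a_t)] = √[6.860×10^6 × (2/43630 − 1/1.47965×10^5)] = 16.37 km/s.

v = 16370 m/s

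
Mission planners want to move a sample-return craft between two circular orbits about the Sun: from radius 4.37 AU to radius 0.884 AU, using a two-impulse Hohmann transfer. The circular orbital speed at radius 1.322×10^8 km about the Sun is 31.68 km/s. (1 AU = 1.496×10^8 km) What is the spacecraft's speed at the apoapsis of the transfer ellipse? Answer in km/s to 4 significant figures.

From the circular-orbit relation v² = μ/r at r = 1.322×10^8 km: μ = v²r = (31.68)² × 1.322×10^8 = 1.32679×10^11 km³/s².
In km: r₁ = 4.37 × 1.496×10^8 = 6.53752×10^8 km; r₂ = 0.884 × 1.496×10^8 = 1.322464×10^8 km.
Transfer-ellipse semi-major axis a_t = (r₁ + r₂)/2 = (6.53752×10^8 + 1.322464×10^8)/2 = 3.929992×10^8 km.
At apoapsis, r = 6.53752×10^8 km.
Vis-viva: v = √[μ(2/r − 1/a_t)] = √[1.32679×10^11 × (2/6.53752×10^8 − 1/3.929992×10^8)] = 8.264 km/s.

v = 8.264 km/s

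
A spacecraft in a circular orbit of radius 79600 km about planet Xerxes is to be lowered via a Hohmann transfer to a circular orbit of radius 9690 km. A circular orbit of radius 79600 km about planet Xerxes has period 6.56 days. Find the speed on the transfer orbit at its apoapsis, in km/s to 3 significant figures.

From Kepler's third law T² = 4π²r³/μ at r = 79600 km, T = 6.56 days = 6.56 × 86400 s = 5.66784×10^5 s: μ = 4π²r³/T² = 61981.7 km³/s².
The Hohmann ellipse has a_t = (r₁ + r₂)/2 = 44645 km.
The apoapsis of the transfer ellipse is at r = 79600 km.
Vis-viva: v = √[μ(2/r − 1/a_t)] = √[61981.7 × (2/79600 − 1/44645)] = 0.4111 km/s.

v = 0.411 km/s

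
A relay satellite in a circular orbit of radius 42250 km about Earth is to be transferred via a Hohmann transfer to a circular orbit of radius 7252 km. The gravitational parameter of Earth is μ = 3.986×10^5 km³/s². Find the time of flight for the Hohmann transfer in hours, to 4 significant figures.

t = 5.382 hours

The Hohmann ellipse has a_t = (r₁ + r₂)/2 = 24751 km.
By Kepler's third law the transfer-orbit period is T = 2π√(a_t³/μ), so t = T/2 = 19376 s.
Converting: 19376 s ÷ 3600 s/hour = 5.382 hours.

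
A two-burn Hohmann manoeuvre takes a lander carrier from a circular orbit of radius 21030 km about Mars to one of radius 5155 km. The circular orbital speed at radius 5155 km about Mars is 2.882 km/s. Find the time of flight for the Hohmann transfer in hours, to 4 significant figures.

t = 6.318 hours

From the circular-orbit relation v² = μ/r at r = 5155 km: μ = v²r = (2.882)² × 5155 = 42817.0 km³/s².
The Hohmann ellipse has a_t = (r₁ + r₂)/2 = 13092.5 km.
Transfer time t = π√(a_t³/μ) = π√((13092.5)³ / 42817.0) = 22744 s.
Converting: 22744 s ÷ 3600 s/hour = 6.318 hours.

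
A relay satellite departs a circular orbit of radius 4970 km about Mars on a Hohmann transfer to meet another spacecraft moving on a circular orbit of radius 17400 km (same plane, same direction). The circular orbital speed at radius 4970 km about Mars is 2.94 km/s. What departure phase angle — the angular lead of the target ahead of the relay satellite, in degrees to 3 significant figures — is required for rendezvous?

From the circular-orbit relation v² = μ/r at r = 4970 km: μ = v²r = (2.94)² × 4970 = 42958.7 km³/s².
Transfer-ellipse semi-major axis a_t = (r₁ + r₂)/2 = (4970 + 17400)/2 = 11185 km.
The half-period of the transfer ellipse is t = π√(a_t³/μ) = 17930 s.
Target angular speed ω₂ = √(μ/r₂³) = 9.030×10^-5 rad/s.
Angle swept by the target during transfer: ω₂·t = 1.6191 rad = 92.77°.
The relay satellite traverses 180° on the transfer ellipse, so the target must lead by 180° − 92.77° = 87.2°.

φ = 87.2°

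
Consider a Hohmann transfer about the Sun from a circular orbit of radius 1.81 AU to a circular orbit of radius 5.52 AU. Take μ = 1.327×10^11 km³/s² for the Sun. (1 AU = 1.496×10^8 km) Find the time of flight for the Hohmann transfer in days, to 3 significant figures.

In km: r₁ = 1.81 × 1.496×10^8 = 2.70776×10^8 km; r₂ = 5.52 × 1.496×10^8 = 8.25792×10^8 km.
Transfer-ellipse semi-major axis a_t = (r₁ + r₂)/2 = (2.70776×10^8 + 8.25792×10^8)/2 = 5.48284×10^8 km.
By Kepler's third law the transfer-orbit period is T = 2π√(a_t³/μ), so t = T/2 = 1.107×10^8 s.
Converting: 1.107×10^8 s ÷ 86400 s/day = 1280 days.

t = 1280 days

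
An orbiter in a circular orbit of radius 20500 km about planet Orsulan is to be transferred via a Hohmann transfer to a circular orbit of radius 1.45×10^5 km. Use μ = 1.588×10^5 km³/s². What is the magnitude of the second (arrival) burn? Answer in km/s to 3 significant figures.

Δv₂ = 0.526 km/s

The Hohmann ellipse has a_t = (r₁ + r₂)/2 = 82750 km.
Circular speed at r = 1.450×10^5 km: v_c = √(μ/r) = 1.0465 km/s.
Vis-viva on the transfer ellipse at r = 1.450×10^5 km gives v_t = √[μ(2/r − 1/a_t)] = 0.52088 km/s.
Δv₂ = |v_t − v_c| = |0.52088 − 1.0465| = 0.5256 km/s.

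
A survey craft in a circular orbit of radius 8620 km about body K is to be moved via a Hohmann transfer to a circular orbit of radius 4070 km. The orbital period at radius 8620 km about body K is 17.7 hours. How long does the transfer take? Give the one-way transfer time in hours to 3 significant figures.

From Kepler's third law T² = 4π²r³/μ at r = 8620 km, T = 17.7 hours = 17.7 × 3600 s = 63720 s: μ = 4π²r³/T² = 6227.73 km³/s².
Transfer-ellipse semi-major axis a_t = (r₁ + r₂)/2 = (8620 + 4070)/2 = 6345 km.
Half the transfer-orbit period gives t = π√(a_t³/μ) = 20120 s.
Converting: 20120 s ÷ 3600 s/hour = 5.59 hours.

t = 5.59 hours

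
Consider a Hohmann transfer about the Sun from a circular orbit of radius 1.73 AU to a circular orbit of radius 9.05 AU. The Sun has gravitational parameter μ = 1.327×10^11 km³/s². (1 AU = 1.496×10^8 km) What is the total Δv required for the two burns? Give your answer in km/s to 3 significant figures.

In km: r₁ = 1.73 × 1.496×10^8 = 2.58808×10^8 km; r₂ = 9.05 × 1.496×10^8 = 1.35388×10^9 km.
Transfer-ellipse semi-major axis a_t = (r₁ + r₂)/2 = (2.58808×10^8 + 1.35388×10^9)/2 = 8.06344×10^8 km.
Circular speed at r₁: v₁ = √(μ/r₁) = √(1.327×10^11/2.58808×10^8) = 22.644 km/s.
Transfer-orbit speed at r₁ (vis-viva): v_p = √[μ(2/r₁ − 1/a_t)] = 29.341 km/s.
First burn Δv₁ = |v_p − v₁| = 6.697 km/s.
At r₂, v₂ = √(μ/r₂) = 9.900 km/s.
Transfer-orbit speed at r₂: v_a = √[μ(2/r₂ − 1/a_t)] = 5.609 km/s.
Second burn Δv₂ = |v₂ − v_a| = 4.291 km/s.
Δv = Δv₁ + Δv₂ = 6.697 + 4.291 = 10.99 km/s.

Δv = 11.0 km/s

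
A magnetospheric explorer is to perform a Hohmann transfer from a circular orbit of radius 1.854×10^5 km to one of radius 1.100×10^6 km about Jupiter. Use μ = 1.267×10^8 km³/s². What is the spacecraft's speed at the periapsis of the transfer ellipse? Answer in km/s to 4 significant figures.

v = 34.20 km/s

The Hohmann ellipse has a_t = (r₁ + r₂)/2 = 6.427×10^5 km.
At periapsis, r = 1.854×10^5 km.
From the vis-viva equation, v = √[μ(2/r − 1/a_t)] = 34.20 km/s.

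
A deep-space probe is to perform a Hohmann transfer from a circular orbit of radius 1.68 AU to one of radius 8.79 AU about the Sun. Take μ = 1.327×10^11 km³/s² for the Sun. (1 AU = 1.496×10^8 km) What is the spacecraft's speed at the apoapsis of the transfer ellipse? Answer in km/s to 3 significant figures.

v = 5.69 km/s

In km: r₁ = 1.68 × 1.496×10^8 = 2.51328×10^8 km; r₂ = 8.79 × 1.496×10^8 = 1.314984×10^9 km.
Semi-major axis of the transfer orbit: a_t = (2.51328×10^8 + 1.314984×10^9)/2 = 7.83156×10^8 km.
At apoapsis, r = 1.314984×10^9 km.
Applying v² = μ(2/r − 1/a_t): v = 5.691 km/s.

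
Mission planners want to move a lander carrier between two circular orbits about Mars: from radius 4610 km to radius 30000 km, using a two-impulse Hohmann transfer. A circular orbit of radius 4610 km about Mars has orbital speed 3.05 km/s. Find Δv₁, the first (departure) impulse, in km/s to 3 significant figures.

Δv₁ = 0.966 km/s

From the circular-orbit relation v² = μ/r at r = 4610 km: μ = v²r = (3.05)² × 4610 = 42884.5 km³/s².
Semi-major axis of the transfer orbit: a_t = (4610 + 30000)/2 = 17305 km.
On the circular orbit at r = 4610 km, v_c = √(μ/r) = 3.0500 km/s.
Vis-viva on the transfer ellipse at r = 4610 km gives v_t = √[μ(2/r − 1/a_t)] = 4.0158 km/s.
Δv₁ = |v_t − v_c| = |4.0158 − 3.0500| = 0.9658 km/s.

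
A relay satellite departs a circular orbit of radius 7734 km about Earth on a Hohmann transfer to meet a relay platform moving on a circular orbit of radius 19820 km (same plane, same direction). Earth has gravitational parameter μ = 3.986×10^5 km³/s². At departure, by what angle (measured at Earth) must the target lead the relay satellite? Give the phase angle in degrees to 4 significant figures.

Semi-major axis of the transfer orbit: a_t = (7734 + 19820)/2 = 13777 km.
Transfer time t = π√(a_t³/μ) = 8046.61 s.
Target angular speed ω₂ = √(μ/r₂³) = 2.26263×10^-4 rad/s.
Angle swept by the target during transfer: ω₂·t = 1.82065 rad = 104.32°.
Arrival is 180° from departure on the ellipse, so φ = 180° − 104.32° = 75.68°.

φ = 75.68°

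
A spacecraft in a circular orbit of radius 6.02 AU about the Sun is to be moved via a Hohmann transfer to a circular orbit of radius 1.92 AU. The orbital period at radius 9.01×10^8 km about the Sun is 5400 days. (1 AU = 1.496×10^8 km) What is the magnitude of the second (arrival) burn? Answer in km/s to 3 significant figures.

From Kepler's third law T² = 4π²r³/μ at r = 9.01×10^8 km, T = 5400 days = 5400 × 86400 s = 4.6656×10^8 s: μ = 4π²r³/T² = 1.32654×10^11 km³/s².
In km: r₁ = 6.02 × 1.496×10^8 = 9.00592×10^8 km; r₂ = 1.92 × 1.496×10^8 = 2.87232×10^8 km.
Transfer-ellipse semi-major axis a_t = (r₁ + r₂)/2 = (9.00592×10^8 + 2.87232×10^8)/2 = 5.93912×10^8 km.
Circular speed at r = 2.87232×10^8 km: v_c = √(μ/r) = 21.490 km/s.
Vis-viva on the transfer ellipse at r = 2.87232×10^8 km gives v_t = √[μ(2/r − 1/a_t)] = 26.463 km/s.
Δv₂ = |v_t − v_c| = |26.463 − 21.490| = 4.973 km/s.

Δv₂ = 4.97 km/s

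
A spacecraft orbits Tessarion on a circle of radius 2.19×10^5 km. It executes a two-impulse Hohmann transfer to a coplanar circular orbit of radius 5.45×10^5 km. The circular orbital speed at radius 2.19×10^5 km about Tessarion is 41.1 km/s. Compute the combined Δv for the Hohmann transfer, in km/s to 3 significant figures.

Δv = 14.3 km/s

From the circular-orbit relation v² = μ/r at r = 2.19×10^5 km: μ = v²r = (41.1)² × 2.19×10^5 = 3.69937×10^8 km³/s².
The Hohmann ellipse has a_t = (r₁ + r₂)/2 = 3.820×10^5 km.
Circular speed at r₁: v₁ = √(μ/r₁) = √(3.69937×10^8/2.190×10^5) = 41.100 km/s.
On the transfer ellipse at r₁, v² = μ(2/r − 1/a) gives v_p = √[μ(2/r₁ − 1/a_t)] = 49.092 km/s.
First burn Δv₁ = |v_p − v₁| = 7.992 km/s.
Circular speed at r₂: v₂ = √(μ/r₂) = 26.0535 km/s.
Transfer-orbit speed at r₂: v_a = √[μ(2/r₂ − 1/a_t)] = 19.7268 km/s.
Second burn Δv₂ = |v₂ − v_a| = 6.327 km/s.
Total Δv = Δv₁ + Δv₂ = 14.32 km/s.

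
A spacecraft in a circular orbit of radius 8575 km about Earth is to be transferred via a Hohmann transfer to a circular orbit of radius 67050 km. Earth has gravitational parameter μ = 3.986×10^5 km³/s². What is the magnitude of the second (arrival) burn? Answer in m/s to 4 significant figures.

Δv₂ = 1277 m/s

Semi-major axis of the transfer orbit: a_t = (8575 + 67050)/2 = 37812.5 km.
On the circular orbit at r = 67050 km, v_c = √(μ/r) = 2.438 km/s.
Vis-viva on the transfer ellipse at r = 67050 km gives v_t = √[μ(2/r − 1/a_t)] = 1.161 km/s.
Δv₂ = |v_t − v_c| = |1.161 − 2.438| = 1.277 km/s.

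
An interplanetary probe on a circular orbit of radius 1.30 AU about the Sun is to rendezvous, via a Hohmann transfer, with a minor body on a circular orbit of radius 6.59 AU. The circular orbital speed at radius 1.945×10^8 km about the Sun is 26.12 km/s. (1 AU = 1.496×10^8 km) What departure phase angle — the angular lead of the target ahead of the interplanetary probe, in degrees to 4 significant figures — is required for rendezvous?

From the circular-orbit relation v² = μ/r at r = 1.945×10^8 km: μ = v²r = (26.12)² × 1.945×10^8 = 1.32698×10^11 km³/s².
In km: r₁ = 1.30 × 1.496×10^8 = 1.9448×10^8 km; r₂ = 6.59 × 1.496×10^8 = 9.85864×10^8 km.
The Hohmann ellipse has a_t = (r₁ + r₂)/2 = 5.90172×10^8 km.
Transfer time t = π√(a_t³/μ) = 1.236×10^8 s.
Target angular speed ω₂ = √(μ/r₂³) = 1.177×10^-8 rad/s.
Angle swept by the target during transfer: ω₂·t = 1.455 rad = 83.37°.
Arrival is 180° from departure on the ellipse, so φ = 180° − 83.37° = 96.63°.

φ = 96.63°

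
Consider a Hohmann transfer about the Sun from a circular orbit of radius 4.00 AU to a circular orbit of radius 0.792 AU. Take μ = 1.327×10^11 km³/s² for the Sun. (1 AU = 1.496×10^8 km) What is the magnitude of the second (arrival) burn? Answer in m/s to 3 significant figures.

In km: r₁ = 4.00 × 1.496×10^8 = 5.984×10^8 km; r₂ = 0.792 × 1.496×10^8 = 1.184832×10^8 km.
Semi-major axis of the transfer orbit: a_t = (5.984×10^8 + 1.184832×10^8)/2 = 3.584416×10^8 km.
On the circular orbit at r = 1.184832×10^8 km, v_c = √(μ/r) = 33.466 km/s.
Transfer-orbit speed at the same r (vis-viva, a = a_t): v_t = √[μ(2/r − 1/a_t)] = 43.241 km/s.
Δv₂ = |v_t − v_c| = |43.241 − 33.466| = 9.775 km/s.

Δv₂ = 9770 m/s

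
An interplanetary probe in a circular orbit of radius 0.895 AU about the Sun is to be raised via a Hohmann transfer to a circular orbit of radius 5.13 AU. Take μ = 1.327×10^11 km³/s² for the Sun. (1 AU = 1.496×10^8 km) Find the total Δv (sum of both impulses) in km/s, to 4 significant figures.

Δv = 15.58 km/s

In km: r₁ = 0.895 × 1.496×10^8 = 1.33892×10^8 km; r₂ = 5.13 × 1.496×10^8 = 7.67448×10^8 km.
Semi-major axis of the transfer orbit: a_t = (1.33892×10^8 + 7.67448×10^8)/2 = 4.5067×10^8 km.
Circular speed at r₁: v₁ = √(μ/r₁) = √(1.327×10^11/1.33892×10^8) = 31.48 km/s.
Transfer-orbit speed at r₁ (vis-viva): v_p = √[μ(2/r₁ − 1/a_t)] = 41.08 km/s.
First burn Δv₁ = |v_p − v₁| = 9.600 km/s.
Circular speed at r₂: v₂ = √(μ/r₂) = 13.1496 km/s.
Transfer-orbit speed at r₂: v_a = √[μ(2/r₂ − 1/a_t)] = 7.16736 km/s.
Second burn Δv₂ = |v₂ − v_a| = 5.982 km/s.
Total Δv = Δv₁ + Δv₂ = 15.58 km/s.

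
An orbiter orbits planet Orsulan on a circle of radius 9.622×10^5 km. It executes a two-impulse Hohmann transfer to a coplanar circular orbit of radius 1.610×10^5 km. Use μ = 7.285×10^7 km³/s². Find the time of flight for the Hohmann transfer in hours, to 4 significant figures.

t = 43.03 hours

The Hohmann ellipse has a_t = (r₁ + r₂)/2 = 5.616×10^5 km.
Transfer time t = π√(a_t³/μ) = π√((5.616×10^5)³ / 7.285×10^7) = 1.549×10^5 s.
Converting: 1.549×10^5 s ÷ 3600 s/hour = 43.03 hours.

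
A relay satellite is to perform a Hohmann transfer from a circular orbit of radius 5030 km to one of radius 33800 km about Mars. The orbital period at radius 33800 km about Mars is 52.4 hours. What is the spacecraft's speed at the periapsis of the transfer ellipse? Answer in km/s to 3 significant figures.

v = 3.85 km/s

From Kepler's third law T² = 4π²r³/μ at r = 33800 km, T = 52.4 hours = 52.4 × 3600 s = 1.8864×10^5 s: μ = 4π²r³/T² = 42839.3 km³/s².
The Hohmann ellipse has a_t = (r₁ + r₂)/2 = 19415 km.
At periapsis, r = 5030 km.
Applying v² = μ(2/r − 1/a_t): v = 3.851 km/s.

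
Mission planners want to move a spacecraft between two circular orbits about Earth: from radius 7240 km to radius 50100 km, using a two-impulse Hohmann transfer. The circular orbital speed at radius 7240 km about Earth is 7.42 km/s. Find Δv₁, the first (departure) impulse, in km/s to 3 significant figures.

From the circular-orbit relation v² = μ/r at r = 7240 km: μ = v²r = (7.42)² × 7240 = 3.98608×10^5 km³/s².
The Hohmann ellipse has a_t = (r₁ + r₂)/2 = 28670 km.
On the circular orbit at r = 7240 km, v_c = √(μ/r) = 7.420 km/s.
Transfer-orbit speed at the same r (vis-viva, a = a_t): v_t = √[μ(2/r − 1/a_t)] = 9.809 km/s.
Δv₁ = |v_t − v_c| = |9.809 − 7.420| = 2.389 km/s.

Δv₁ = 2.39 km/s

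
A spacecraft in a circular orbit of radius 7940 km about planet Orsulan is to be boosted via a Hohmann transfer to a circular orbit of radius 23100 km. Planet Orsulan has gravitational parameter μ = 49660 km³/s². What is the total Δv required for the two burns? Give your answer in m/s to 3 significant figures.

Δv = 968 m/s

The Hohmann ellipse has a_t = (r₁ + r₂)/2 = 15520 km.
At r₁ the circular-orbit speed is v₁ = √(μ/r₁) = 2.5009 km/s.
Transfer-orbit speed at r₁ (vis-viva equation): v_p = √[μ(2/r₁ − 1/a_t)] = 3.0511 km/s.
First burn Δv₁ = |v_p − v₁| = 0.5502 km/s.
At r₂, v₂ = √(μ/r₂) = 1.4662 km/s.
Transfer-orbit speed at r₂: v_a = √[μ(2/r₂ − 1/a_t)] = 1.0487 km/s.
Second burn Δv₂ = |v₂ − v_a| = 0.4175 km/s.
Total Δv = Δv₁ + Δv₂ = 0.9677 km/s.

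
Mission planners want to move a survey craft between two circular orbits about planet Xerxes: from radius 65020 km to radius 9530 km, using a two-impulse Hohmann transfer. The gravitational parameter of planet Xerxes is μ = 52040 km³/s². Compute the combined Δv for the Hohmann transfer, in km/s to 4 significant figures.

Transfer-ellipse semi-major axis a_t = (r₁ + r₂)/2 = (65020 + 9530)/2 = 37275 km.
At r₁ the circular-orbit speed is v₁ = √(μ/r₁) = 0.89463 km/s.
Transfer-orbit speed at r₁ (v² = μ(2/r − 1/a)): v_a = √[μ(2/r₁ − 1/a_t)] = 0.45236 km/s.
First burn Δv₁ = |v_a − v₁| = 0.4423 km/s.
Circular speed at r₂: v₂ = √(μ/r₂) = 2.3368 km/s.
Transfer-orbit speed at r₂: v_p = √[μ(2/r₂ − 1/a_t)] = 3.0863 km/s.
Second burn Δv₂ = |v₂ − v_p| = 0.7495 km/s.
Δv = Δv₁ + Δv₂ = 0.4423 + 0.7495 = 1.192 km/s.

Δv = 1.192 km/s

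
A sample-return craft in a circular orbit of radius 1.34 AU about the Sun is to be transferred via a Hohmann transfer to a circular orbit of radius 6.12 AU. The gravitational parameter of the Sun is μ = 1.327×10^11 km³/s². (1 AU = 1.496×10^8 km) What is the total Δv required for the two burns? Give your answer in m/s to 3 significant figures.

In km: r₁ = 1.34 × 1.496×10^8 = 2.00464×10^8 km; r₂ = 6.12 × 1.496×10^8 = 9.15552×10^8 km.
Transfer-ellipse semi-major axis a_t = (r₁ + r₂)/2 = (2.00464×10^8 + 9.15552×10^8)/2 = 5.58008×10^8 km.
Circular speed at r₁: v₁ = √(μ/r₁) = √(1.327×10^11/2.00464×10^8) = 25.7287 km/s.
Transfer-orbit speed at r₁ (vis-viva equation): v_p = √[μ(2/r₁ − 1/a_t)] = 32.9563 km/s.
First burn Δv₁ = |v_p − v₁| = 7.228 km/s.
At r₂, v₂ = √(μ/r₂) = 12.039 km/s.
Transfer-orbit speed at r₂: v_a = √[μ(2/r₂ − 1/a_t)] = 7.2159 km/s.
Second burn Δv₂ = |v₂ − v_a| = 4.823 km/s.
Total Δv = Δv₁ + Δv₂ = 12.05 km/s.

Δv = 12100 m/s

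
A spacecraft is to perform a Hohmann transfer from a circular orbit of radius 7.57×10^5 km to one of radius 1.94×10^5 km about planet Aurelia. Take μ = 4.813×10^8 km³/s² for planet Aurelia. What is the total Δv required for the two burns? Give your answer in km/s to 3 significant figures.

Semi-major axis of the transfer orbit: a_t = (7.570×10^5 + 1.940×10^5)/2 = 4.755×10^5 km.
Circular speed at r₁: v₁ = √(μ/r₁) = √(4.813×10^8/7.570×10^5) = 25.215 km/s.
Transfer-orbit speed at r₁ (v² = μ(2/r − 1/a)): v_a = √[μ(2/r₁ − 1/a_t)] = 16.106 km/s.
First burn Δv₁ = |v_a − v₁| = 9.109 km/s.
At r₂, v₂ = √(μ/r₂) = 49.81 km/s.
Transfer-orbit speed at r₂: v_p = √[μ(2/r₂ − 1/a_t)] = 62.85 km/s.
Second burn Δv₂ = |v₂ − v_p| = 13.04 km/s.
Total Δv = Δv₁ + Δv₂ = 22.15 km/s.

Δv = 22.1 km/s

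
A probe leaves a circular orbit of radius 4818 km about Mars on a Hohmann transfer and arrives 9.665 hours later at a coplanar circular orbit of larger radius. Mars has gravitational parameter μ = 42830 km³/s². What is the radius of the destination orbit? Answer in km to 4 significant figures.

Transfer time t = 9.665 hours = 34794 s, and t = π√(a_t³/μ).
So a_t = (μ t²/π²)^(1/3) = (42830 × (34794)² / π²)^(1/3) = 17384 km.
Since a_t = (r₁ + r₂)/2, r₂ = 2a_t − r₁ = 2×17384 − 4818 = 29950 km.

r₂ = 29950 km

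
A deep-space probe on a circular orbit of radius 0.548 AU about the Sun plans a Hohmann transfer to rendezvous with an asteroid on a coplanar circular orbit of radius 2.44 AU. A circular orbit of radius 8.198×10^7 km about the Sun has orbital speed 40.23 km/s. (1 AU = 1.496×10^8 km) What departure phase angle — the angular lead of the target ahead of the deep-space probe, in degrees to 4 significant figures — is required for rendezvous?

φ = 93.76°

From the circular-orbit relation v² = μ/r at r = 8.198×10^7 km: μ = v²r = (40.23)² × 8.198×10^7 = 1.32681×10^11 km³/s².
In km: r₁ = 0.548 × 1.496×10^8 = 8.19808×10^7 km; r₂ = 2.44 × 1.496×10^8 = 3.65024×10^8 km.
The Hohmann ellipse has a_t = (r₁ + r₂)/2 = 2.235024×10^8 km.
The half-period of the transfer ellipse is t = π√(a_t³/μ) = 2.8818×10^7 s.
Target angular speed ω₂ = √(μ/r₂³) = 5.2230×10^-8 rad/s.
Angle swept by the target during transfer: ω₂·t = 1.5052 rad = 86.24°.
The deep-space probe traverses 180° on the transfer ellipse, so the target must lead by 180° − 86.24° = 93.76°.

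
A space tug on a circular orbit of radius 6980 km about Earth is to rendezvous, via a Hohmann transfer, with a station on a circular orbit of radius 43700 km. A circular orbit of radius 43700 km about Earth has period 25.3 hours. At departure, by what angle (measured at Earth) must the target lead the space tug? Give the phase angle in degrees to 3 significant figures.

φ = 101°

From Kepler's third law T² = 4π²r³/μ at r = 43700 km, T = 25.3 hours = 25.3 × 3600 s = 91080 s: μ = 4π²r³/T² = 3.97153×10^5 km³/s².
Transfer-ellipse semi-major axis a_t = (r₁ + r₂)/2 = (6980 + 43700)/2 = 25340 km.
Transfer time t = π√(a_t³/μ) = 20109 s.
Target angular speed ω₂ = √(μ/r₂³) = 6.8985×10^-5 rad/s.
Angle swept by the target during transfer: ω₂·t = 1.3872 rad = 79.48°.
Arrival is 180° from departure on the ellipse, so φ = 180° − 79.48° = 101°.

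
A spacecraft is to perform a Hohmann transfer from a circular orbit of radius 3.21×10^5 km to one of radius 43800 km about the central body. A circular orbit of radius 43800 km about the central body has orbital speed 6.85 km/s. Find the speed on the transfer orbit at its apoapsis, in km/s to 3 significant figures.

From the circular-orbit relation v² = μ/r at r = 43800 km: μ = v²r = (6.85)² × 43800 = 2.05521×10^6 km³/s².
The Hohmann ellipse has a_t = (r₁ + r₂)/2 = 1.824×10^5 km.
The apoapsis of the transfer ellipse is at r = 3.210×10^5 km.
Applying v² = μ(2/r − 1/a_t): v = 1.240 km/s.

v = 1.24 km/s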